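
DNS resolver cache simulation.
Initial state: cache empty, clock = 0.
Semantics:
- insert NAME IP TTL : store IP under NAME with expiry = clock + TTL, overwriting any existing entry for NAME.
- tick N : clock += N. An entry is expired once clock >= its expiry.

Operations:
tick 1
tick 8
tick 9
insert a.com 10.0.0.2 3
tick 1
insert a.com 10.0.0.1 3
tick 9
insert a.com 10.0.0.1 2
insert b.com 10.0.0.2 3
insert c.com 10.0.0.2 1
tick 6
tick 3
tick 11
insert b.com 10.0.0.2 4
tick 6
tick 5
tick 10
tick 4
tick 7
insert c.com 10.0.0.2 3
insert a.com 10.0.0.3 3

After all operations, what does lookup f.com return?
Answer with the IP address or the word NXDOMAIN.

Answer: NXDOMAIN

Derivation:
Op 1: tick 1 -> clock=1.
Op 2: tick 8 -> clock=9.
Op 3: tick 9 -> clock=18.
Op 4: insert a.com -> 10.0.0.2 (expiry=18+3=21). clock=18
Op 5: tick 1 -> clock=19.
Op 6: insert a.com -> 10.0.0.1 (expiry=19+3=22). clock=19
Op 7: tick 9 -> clock=28. purged={a.com}
Op 8: insert a.com -> 10.0.0.1 (expiry=28+2=30). clock=28
Op 9: insert b.com -> 10.0.0.2 (expiry=28+3=31). clock=28
Op 10: insert c.com -> 10.0.0.2 (expiry=28+1=29). clock=28
Op 11: tick 6 -> clock=34. purged={a.com,b.com,c.com}
Op 12: tick 3 -> clock=37.
Op 13: tick 11 -> clock=48.
Op 14: insert b.com -> 10.0.0.2 (expiry=48+4=52). clock=48
Op 15: tick 6 -> clock=54. purged={b.com}
Op 16: tick 5 -> clock=59.
Op 17: tick 10 -> clock=69.
Op 18: tick 4 -> clock=73.
Op 19: tick 7 -> clock=80.
Op 20: insert c.com -> 10.0.0.2 (expiry=80+3=83). clock=80
Op 21: insert a.com -> 10.0.0.3 (expiry=80+3=83). clock=80
lookup f.com: not in cache (expired or never inserted)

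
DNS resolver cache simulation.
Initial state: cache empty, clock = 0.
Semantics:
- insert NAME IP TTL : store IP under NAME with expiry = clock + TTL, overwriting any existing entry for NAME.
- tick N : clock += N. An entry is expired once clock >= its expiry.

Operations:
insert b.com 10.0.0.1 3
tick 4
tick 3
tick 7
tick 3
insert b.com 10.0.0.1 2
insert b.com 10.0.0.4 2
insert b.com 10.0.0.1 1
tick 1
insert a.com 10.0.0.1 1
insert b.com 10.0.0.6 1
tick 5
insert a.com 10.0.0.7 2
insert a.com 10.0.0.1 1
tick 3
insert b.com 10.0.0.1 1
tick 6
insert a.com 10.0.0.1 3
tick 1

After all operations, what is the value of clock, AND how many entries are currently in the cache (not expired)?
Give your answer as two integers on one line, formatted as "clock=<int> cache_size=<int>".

Op 1: insert b.com -> 10.0.0.1 (expiry=0+3=3). clock=0
Op 2: tick 4 -> clock=4. purged={b.com}
Op 3: tick 3 -> clock=7.
Op 4: tick 7 -> clock=14.
Op 5: tick 3 -> clock=17.
Op 6: insert b.com -> 10.0.0.1 (expiry=17+2=19). clock=17
Op 7: insert b.com -> 10.0.0.4 (expiry=17+2=19). clock=17
Op 8: insert b.com -> 10.0.0.1 (expiry=17+1=18). clock=17
Op 9: tick 1 -> clock=18. purged={b.com}
Op 10: insert a.com -> 10.0.0.1 (expiry=18+1=19). clock=18
Op 11: insert b.com -> 10.0.0.6 (expiry=18+1=19). clock=18
Op 12: tick 5 -> clock=23. purged={a.com,b.com}
Op 13: insert a.com -> 10.0.0.7 (expiry=23+2=25). clock=23
Op 14: insert a.com -> 10.0.0.1 (expiry=23+1=24). clock=23
Op 15: tick 3 -> clock=26. purged={a.com}
Op 16: insert b.com -> 10.0.0.1 (expiry=26+1=27). clock=26
Op 17: tick 6 -> clock=32. purged={b.com}
Op 18: insert a.com -> 10.0.0.1 (expiry=32+3=35). clock=32
Op 19: tick 1 -> clock=33.
Final clock = 33
Final cache (unexpired): {a.com} -> size=1

Answer: clock=33 cache_size=1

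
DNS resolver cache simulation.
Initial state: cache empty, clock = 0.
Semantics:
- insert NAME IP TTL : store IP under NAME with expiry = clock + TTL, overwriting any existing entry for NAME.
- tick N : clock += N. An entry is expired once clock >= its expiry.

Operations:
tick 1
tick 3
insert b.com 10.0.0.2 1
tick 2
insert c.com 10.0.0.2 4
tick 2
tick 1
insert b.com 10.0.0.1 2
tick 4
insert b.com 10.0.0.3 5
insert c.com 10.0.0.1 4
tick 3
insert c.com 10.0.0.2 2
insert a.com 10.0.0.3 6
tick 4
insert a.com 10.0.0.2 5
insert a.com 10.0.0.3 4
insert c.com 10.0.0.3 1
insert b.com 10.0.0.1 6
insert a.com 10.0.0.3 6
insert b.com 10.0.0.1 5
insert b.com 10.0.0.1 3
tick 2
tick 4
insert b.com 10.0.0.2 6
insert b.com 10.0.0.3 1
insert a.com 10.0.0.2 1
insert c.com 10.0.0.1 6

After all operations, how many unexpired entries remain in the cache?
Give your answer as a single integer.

Op 1: tick 1 -> clock=1.
Op 2: tick 3 -> clock=4.
Op 3: insert b.com -> 10.0.0.2 (expiry=4+1=5). clock=4
Op 4: tick 2 -> clock=6. purged={b.com}
Op 5: insert c.com -> 10.0.0.2 (expiry=6+4=10). clock=6
Op 6: tick 2 -> clock=8.
Op 7: tick 1 -> clock=9.
Op 8: insert b.com -> 10.0.0.1 (expiry=9+2=11). clock=9
Op 9: tick 4 -> clock=13. purged={b.com,c.com}
Op 10: insert b.com -> 10.0.0.3 (expiry=13+5=18). clock=13
Op 11: insert c.com -> 10.0.0.1 (expiry=13+4=17). clock=13
Op 12: tick 3 -> clock=16.
Op 13: insert c.com -> 10.0.0.2 (expiry=16+2=18). clock=16
Op 14: insert a.com -> 10.0.0.3 (expiry=16+6=22). clock=16
Op 15: tick 4 -> clock=20. purged={b.com,c.com}
Op 16: insert a.com -> 10.0.0.2 (expiry=20+5=25). clock=20
Op 17: insert a.com -> 10.0.0.3 (expiry=20+4=24). clock=20
Op 18: insert c.com -> 10.0.0.3 (expiry=20+1=21). clock=20
Op 19: insert b.com -> 10.0.0.1 (expiry=20+6=26). clock=20
Op 20: insert a.com -> 10.0.0.3 (expiry=20+6=26). clock=20
Op 21: insert b.com -> 10.0.0.1 (expiry=20+5=25). clock=20
Op 22: insert b.com -> 10.0.0.1 (expiry=20+3=23). clock=20
Op 23: tick 2 -> clock=22. purged={c.com}
Op 24: tick 4 -> clock=26. purged={a.com,b.com}
Op 25: insert b.com -> 10.0.0.2 (expiry=26+6=32). clock=26
Op 26: insert b.com -> 10.0.0.3 (expiry=26+1=27). clock=26
Op 27: insert a.com -> 10.0.0.2 (expiry=26+1=27). clock=26
Op 28: insert c.com -> 10.0.0.1 (expiry=26+6=32). clock=26
Final cache (unexpired): {a.com,b.com,c.com} -> size=3

Answer: 3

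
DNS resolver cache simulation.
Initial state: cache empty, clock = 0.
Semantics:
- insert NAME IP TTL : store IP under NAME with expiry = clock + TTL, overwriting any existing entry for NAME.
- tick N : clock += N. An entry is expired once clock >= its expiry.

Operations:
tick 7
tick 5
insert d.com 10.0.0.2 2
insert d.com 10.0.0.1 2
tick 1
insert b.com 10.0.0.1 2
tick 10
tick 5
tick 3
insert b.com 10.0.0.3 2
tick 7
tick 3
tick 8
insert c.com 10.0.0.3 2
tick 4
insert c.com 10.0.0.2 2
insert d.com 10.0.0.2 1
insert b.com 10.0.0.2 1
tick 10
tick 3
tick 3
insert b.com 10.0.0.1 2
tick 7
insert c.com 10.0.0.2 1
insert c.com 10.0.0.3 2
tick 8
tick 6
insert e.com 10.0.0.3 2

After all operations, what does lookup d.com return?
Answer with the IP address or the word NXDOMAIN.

Answer: NXDOMAIN

Derivation:
Op 1: tick 7 -> clock=7.
Op 2: tick 5 -> clock=12.
Op 3: insert d.com -> 10.0.0.2 (expiry=12+2=14). clock=12
Op 4: insert d.com -> 10.0.0.1 (expiry=12+2=14). clock=12
Op 5: tick 1 -> clock=13.
Op 6: insert b.com -> 10.0.0.1 (expiry=13+2=15). clock=13
Op 7: tick 10 -> clock=23. purged={b.com,d.com}
Op 8: tick 5 -> clock=28.
Op 9: tick 3 -> clock=31.
Op 10: insert b.com -> 10.0.0.3 (expiry=31+2=33). clock=31
Op 11: tick 7 -> clock=38. purged={b.com}
Op 12: tick 3 -> clock=41.
Op 13: tick 8 -> clock=49.
Op 14: insert c.com -> 10.0.0.3 (expiry=49+2=51). clock=49
Op 15: tick 4 -> clock=53. purged={c.com}
Op 16: insert c.com -> 10.0.0.2 (expiry=53+2=55). clock=53
Op 17: insert d.com -> 10.0.0.2 (expiry=53+1=54). clock=53
Op 18: insert b.com -> 10.0.0.2 (expiry=53+1=54). clock=53
Op 19: tick 10 -> clock=63. purged={b.com,c.com,d.com}
Op 20: tick 3 -> clock=66.
Op 21: tick 3 -> clock=69.
Op 22: insert b.com -> 10.0.0.1 (expiry=69+2=71). clock=69
Op 23: tick 7 -> clock=76. purged={b.com}
Op 24: insert c.com -> 10.0.0.2 (expiry=76+1=77). clock=76
Op 25: insert c.com -> 10.0.0.3 (expiry=76+2=78). clock=76
Op 26: tick 8 -> clock=84. purged={c.com}
Op 27: tick 6 -> clock=90.
Op 28: insert e.com -> 10.0.0.3 (expiry=90+2=92). clock=90
lookup d.com: not in cache (expired or never inserted)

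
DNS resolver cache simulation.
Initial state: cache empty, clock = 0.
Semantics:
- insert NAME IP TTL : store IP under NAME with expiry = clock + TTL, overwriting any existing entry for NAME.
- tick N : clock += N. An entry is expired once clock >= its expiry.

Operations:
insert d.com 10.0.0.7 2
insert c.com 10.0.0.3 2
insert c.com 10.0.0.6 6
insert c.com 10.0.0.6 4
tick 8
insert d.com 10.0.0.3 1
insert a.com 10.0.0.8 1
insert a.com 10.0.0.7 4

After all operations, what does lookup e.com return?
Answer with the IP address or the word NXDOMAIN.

Op 1: insert d.com -> 10.0.0.7 (expiry=0+2=2). clock=0
Op 2: insert c.com -> 10.0.0.3 (expiry=0+2=2). clock=0
Op 3: insert c.com -> 10.0.0.6 (expiry=0+6=6). clock=0
Op 4: insert c.com -> 10.0.0.6 (expiry=0+4=4). clock=0
Op 5: tick 8 -> clock=8. purged={c.com,d.com}
Op 6: insert d.com -> 10.0.0.3 (expiry=8+1=9). clock=8
Op 7: insert a.com -> 10.0.0.8 (expiry=8+1=9). clock=8
Op 8: insert a.com -> 10.0.0.7 (expiry=8+4=12). clock=8
lookup e.com: not in cache (expired or never inserted)

Answer: NXDOMAIN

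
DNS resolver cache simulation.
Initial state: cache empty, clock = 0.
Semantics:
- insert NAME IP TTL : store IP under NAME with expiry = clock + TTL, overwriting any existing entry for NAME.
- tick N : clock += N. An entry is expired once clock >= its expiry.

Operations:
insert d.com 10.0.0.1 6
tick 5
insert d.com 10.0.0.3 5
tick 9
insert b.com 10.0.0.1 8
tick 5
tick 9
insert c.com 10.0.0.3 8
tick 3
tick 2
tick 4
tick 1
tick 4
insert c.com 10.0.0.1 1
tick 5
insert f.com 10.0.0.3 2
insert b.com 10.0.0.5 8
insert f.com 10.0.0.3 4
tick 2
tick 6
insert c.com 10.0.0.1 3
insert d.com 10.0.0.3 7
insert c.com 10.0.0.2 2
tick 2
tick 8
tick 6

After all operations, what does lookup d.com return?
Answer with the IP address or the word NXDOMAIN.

Answer: NXDOMAIN

Derivation:
Op 1: insert d.com -> 10.0.0.1 (expiry=0+6=6). clock=0
Op 2: tick 5 -> clock=5.
Op 3: insert d.com -> 10.0.0.3 (expiry=5+5=10). clock=5
Op 4: tick 9 -> clock=14. purged={d.com}
Op 5: insert b.com -> 10.0.0.1 (expiry=14+8=22). clock=14
Op 6: tick 5 -> clock=19.
Op 7: tick 9 -> clock=28. purged={b.com}
Op 8: insert c.com -> 10.0.0.3 (expiry=28+8=36). clock=28
Op 9: tick 3 -> clock=31.
Op 10: tick 2 -> clock=33.
Op 11: tick 4 -> clock=37. purged={c.com}
Op 12: tick 1 -> clock=38.
Op 13: tick 4 -> clock=42.
Op 14: insert c.com -> 10.0.0.1 (expiry=42+1=43). clock=42
Op 15: tick 5 -> clock=47. purged={c.com}
Op 16: insert f.com -> 10.0.0.3 (expiry=47+2=49). clock=47
Op 17: insert b.com -> 10.0.0.5 (expiry=47+8=55). clock=47
Op 18: insert f.com -> 10.0.0.3 (expiry=47+4=51). clock=47
Op 19: tick 2 -> clock=49.
Op 20: tick 6 -> clock=55. purged={b.com,f.com}
Op 21: insert c.com -> 10.0.0.1 (expiry=55+3=58). clock=55
Op 22: insert d.com -> 10.0.0.3 (expiry=55+7=62). clock=55
Op 23: insert c.com -> 10.0.0.2 (expiry=55+2=57). clock=55
Op 24: tick 2 -> clock=57. purged={c.com}
Op 25: tick 8 -> clock=65. purged={d.com}
Op 26: tick 6 -> clock=71.
lookup d.com: not in cache (expired or never inserted)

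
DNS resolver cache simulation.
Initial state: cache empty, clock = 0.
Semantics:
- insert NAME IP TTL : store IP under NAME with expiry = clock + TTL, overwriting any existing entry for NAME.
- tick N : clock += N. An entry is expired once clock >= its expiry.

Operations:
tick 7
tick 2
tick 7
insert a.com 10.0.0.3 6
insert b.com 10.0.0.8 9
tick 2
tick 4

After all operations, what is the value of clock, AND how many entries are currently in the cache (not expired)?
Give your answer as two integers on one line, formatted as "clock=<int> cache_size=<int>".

Answer: clock=22 cache_size=1

Derivation:
Op 1: tick 7 -> clock=7.
Op 2: tick 2 -> clock=9.
Op 3: tick 7 -> clock=16.
Op 4: insert a.com -> 10.0.0.3 (expiry=16+6=22). clock=16
Op 5: insert b.com -> 10.0.0.8 (expiry=16+9=25). clock=16
Op 6: tick 2 -> clock=18.
Op 7: tick 4 -> clock=22. purged={a.com}
Final clock = 22
Final cache (unexpired): {b.com} -> size=1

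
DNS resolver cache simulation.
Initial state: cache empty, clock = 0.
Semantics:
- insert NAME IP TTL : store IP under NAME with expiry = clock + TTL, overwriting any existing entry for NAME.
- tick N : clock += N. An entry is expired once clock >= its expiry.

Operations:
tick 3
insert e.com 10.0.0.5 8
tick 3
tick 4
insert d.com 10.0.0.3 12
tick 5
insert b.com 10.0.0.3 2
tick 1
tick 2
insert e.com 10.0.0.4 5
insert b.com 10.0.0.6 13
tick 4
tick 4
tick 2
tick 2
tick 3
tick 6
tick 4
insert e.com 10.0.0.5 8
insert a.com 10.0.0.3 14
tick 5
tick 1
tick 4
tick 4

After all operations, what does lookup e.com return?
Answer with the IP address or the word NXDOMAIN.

Op 1: tick 3 -> clock=3.
Op 2: insert e.com -> 10.0.0.5 (expiry=3+8=11). clock=3
Op 3: tick 3 -> clock=6.
Op 4: tick 4 -> clock=10.
Op 5: insert d.com -> 10.0.0.3 (expiry=10+12=22). clock=10
Op 6: tick 5 -> clock=15. purged={e.com}
Op 7: insert b.com -> 10.0.0.3 (expiry=15+2=17). clock=15
Op 8: tick 1 -> clock=16.
Op 9: tick 2 -> clock=18. purged={b.com}
Op 10: insert e.com -> 10.0.0.4 (expiry=18+5=23). clock=18
Op 11: insert b.com -> 10.0.0.6 (expiry=18+13=31). clock=18
Op 12: tick 4 -> clock=22. purged={d.com}
Op 13: tick 4 -> clock=26. purged={e.com}
Op 14: tick 2 -> clock=28.
Op 15: tick 2 -> clock=30.
Op 16: tick 3 -> clock=33. purged={b.com}
Op 17: tick 6 -> clock=39.
Op 18: tick 4 -> clock=43.
Op 19: insert e.com -> 10.0.0.5 (expiry=43+8=51). clock=43
Op 20: insert a.com -> 10.0.0.3 (expiry=43+14=57). clock=43
Op 21: tick 5 -> clock=48.
Op 22: tick 1 -> clock=49.
Op 23: tick 4 -> clock=53. purged={e.com}
Op 24: tick 4 -> clock=57. purged={a.com}
lookup e.com: not in cache (expired or never inserted)

Answer: NXDOMAIN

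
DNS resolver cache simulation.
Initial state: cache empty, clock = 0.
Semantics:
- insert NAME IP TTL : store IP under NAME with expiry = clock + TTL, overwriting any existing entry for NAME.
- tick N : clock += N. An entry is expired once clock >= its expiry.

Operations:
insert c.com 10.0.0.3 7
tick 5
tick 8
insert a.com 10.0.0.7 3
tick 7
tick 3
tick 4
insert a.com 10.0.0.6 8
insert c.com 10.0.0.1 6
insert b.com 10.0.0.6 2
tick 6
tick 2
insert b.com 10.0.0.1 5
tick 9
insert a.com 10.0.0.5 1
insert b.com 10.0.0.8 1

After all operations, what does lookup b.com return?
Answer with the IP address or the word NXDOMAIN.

Answer: 10.0.0.8

Derivation:
Op 1: insert c.com -> 10.0.0.3 (expiry=0+7=7). clock=0
Op 2: tick 5 -> clock=5.
Op 3: tick 8 -> clock=13. purged={c.com}
Op 4: insert a.com -> 10.0.0.7 (expiry=13+3=16). clock=13
Op 5: tick 7 -> clock=20. purged={a.com}
Op 6: tick 3 -> clock=23.
Op 7: tick 4 -> clock=27.
Op 8: insert a.com -> 10.0.0.6 (expiry=27+8=35). clock=27
Op 9: insert c.com -> 10.0.0.1 (expiry=27+6=33). clock=27
Op 10: insert b.com -> 10.0.0.6 (expiry=27+2=29). clock=27
Op 11: tick 6 -> clock=33. purged={b.com,c.com}
Op 12: tick 2 -> clock=35. purged={a.com}
Op 13: insert b.com -> 10.0.0.1 (expiry=35+5=40). clock=35
Op 14: tick 9 -> clock=44. purged={b.com}
Op 15: insert a.com -> 10.0.0.5 (expiry=44+1=45). clock=44
Op 16: insert b.com -> 10.0.0.8 (expiry=44+1=45). clock=44
lookup b.com: present, ip=10.0.0.8 expiry=45 > clock=44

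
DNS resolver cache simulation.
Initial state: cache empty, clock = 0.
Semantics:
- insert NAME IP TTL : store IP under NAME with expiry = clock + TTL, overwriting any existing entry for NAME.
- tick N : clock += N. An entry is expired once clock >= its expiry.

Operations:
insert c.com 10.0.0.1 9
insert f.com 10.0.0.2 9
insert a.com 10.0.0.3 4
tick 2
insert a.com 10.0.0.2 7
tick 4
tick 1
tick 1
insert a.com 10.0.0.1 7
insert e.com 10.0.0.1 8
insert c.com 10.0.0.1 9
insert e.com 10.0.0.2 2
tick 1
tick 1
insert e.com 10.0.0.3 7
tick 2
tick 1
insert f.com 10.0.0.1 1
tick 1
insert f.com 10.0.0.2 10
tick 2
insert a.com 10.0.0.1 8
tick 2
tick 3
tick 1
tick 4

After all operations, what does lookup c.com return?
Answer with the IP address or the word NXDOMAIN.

Op 1: insert c.com -> 10.0.0.1 (expiry=0+9=9). clock=0
Op 2: insert f.com -> 10.0.0.2 (expiry=0+9=9). clock=0
Op 3: insert a.com -> 10.0.0.3 (expiry=0+4=4). clock=0
Op 4: tick 2 -> clock=2.
Op 5: insert a.com -> 10.0.0.2 (expiry=2+7=9). clock=2
Op 6: tick 4 -> clock=6.
Op 7: tick 1 -> clock=7.
Op 8: tick 1 -> clock=8.
Op 9: insert a.com -> 10.0.0.1 (expiry=8+7=15). clock=8
Op 10: insert e.com -> 10.0.0.1 (expiry=8+8=16). clock=8
Op 11: insert c.com -> 10.0.0.1 (expiry=8+9=17). clock=8
Op 12: insert e.com -> 10.0.0.2 (expiry=8+2=10). clock=8
Op 13: tick 1 -> clock=9. purged={f.com}
Op 14: tick 1 -> clock=10. purged={e.com}
Op 15: insert e.com -> 10.0.0.3 (expiry=10+7=17). clock=10
Op 16: tick 2 -> clock=12.
Op 17: tick 1 -> clock=13.
Op 18: insert f.com -> 10.0.0.1 (expiry=13+1=14). clock=13
Op 19: tick 1 -> clock=14. purged={f.com}
Op 20: insert f.com -> 10.0.0.2 (expiry=14+10=24). clock=14
Op 21: tick 2 -> clock=16. purged={a.com}
Op 22: insert a.com -> 10.0.0.1 (expiry=16+8=24). clock=16
Op 23: tick 2 -> clock=18. purged={c.com,e.com}
Op 24: tick 3 -> clock=21.
Op 25: tick 1 -> clock=22.
Op 26: tick 4 -> clock=26. purged={a.com,f.com}
lookup c.com: not in cache (expired or never inserted)

Answer: NXDOMAIN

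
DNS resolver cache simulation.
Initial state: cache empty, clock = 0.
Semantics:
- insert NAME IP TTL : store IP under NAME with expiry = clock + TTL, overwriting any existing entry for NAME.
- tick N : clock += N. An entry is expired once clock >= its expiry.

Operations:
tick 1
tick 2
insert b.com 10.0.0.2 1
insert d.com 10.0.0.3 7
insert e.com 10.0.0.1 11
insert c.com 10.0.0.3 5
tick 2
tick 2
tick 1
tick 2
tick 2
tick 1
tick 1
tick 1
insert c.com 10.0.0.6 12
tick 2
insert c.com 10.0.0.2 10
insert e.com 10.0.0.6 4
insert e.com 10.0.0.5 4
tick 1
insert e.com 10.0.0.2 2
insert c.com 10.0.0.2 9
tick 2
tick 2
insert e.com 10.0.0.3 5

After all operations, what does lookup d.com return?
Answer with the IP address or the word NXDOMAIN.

Op 1: tick 1 -> clock=1.
Op 2: tick 2 -> clock=3.
Op 3: insert b.com -> 10.0.0.2 (expiry=3+1=4). clock=3
Op 4: insert d.com -> 10.0.0.3 (expiry=3+7=10). clock=3
Op 5: insert e.com -> 10.0.0.1 (expiry=3+11=14). clock=3
Op 6: insert c.com -> 10.0.0.3 (expiry=3+5=8). clock=3
Op 7: tick 2 -> clock=5. purged={b.com}
Op 8: tick 2 -> clock=7.
Op 9: tick 1 -> clock=8. purged={c.com}
Op 10: tick 2 -> clock=10. purged={d.com}
Op 11: tick 2 -> clock=12.
Op 12: tick 1 -> clock=13.
Op 13: tick 1 -> clock=14. purged={e.com}
Op 14: tick 1 -> clock=15.
Op 15: insert c.com -> 10.0.0.6 (expiry=15+12=27). clock=15
Op 16: tick 2 -> clock=17.
Op 17: insert c.com -> 10.0.0.2 (expiry=17+10=27). clock=17
Op 18: insert e.com -> 10.0.0.6 (expiry=17+4=21). clock=17
Op 19: insert e.com -> 10.0.0.5 (expiry=17+4=21). clock=17
Op 20: tick 1 -> clock=18.
Op 21: insert e.com -> 10.0.0.2 (expiry=18+2=20). clock=18
Op 22: insert c.com -> 10.0.0.2 (expiry=18+9=27). clock=18
Op 23: tick 2 -> clock=20. purged={e.com}
Op 24: tick 2 -> clock=22.
Op 25: insert e.com -> 10.0.0.3 (expiry=22+5=27). clock=22
lookup d.com: not in cache (expired or never inserted)

Answer: NXDOMAIN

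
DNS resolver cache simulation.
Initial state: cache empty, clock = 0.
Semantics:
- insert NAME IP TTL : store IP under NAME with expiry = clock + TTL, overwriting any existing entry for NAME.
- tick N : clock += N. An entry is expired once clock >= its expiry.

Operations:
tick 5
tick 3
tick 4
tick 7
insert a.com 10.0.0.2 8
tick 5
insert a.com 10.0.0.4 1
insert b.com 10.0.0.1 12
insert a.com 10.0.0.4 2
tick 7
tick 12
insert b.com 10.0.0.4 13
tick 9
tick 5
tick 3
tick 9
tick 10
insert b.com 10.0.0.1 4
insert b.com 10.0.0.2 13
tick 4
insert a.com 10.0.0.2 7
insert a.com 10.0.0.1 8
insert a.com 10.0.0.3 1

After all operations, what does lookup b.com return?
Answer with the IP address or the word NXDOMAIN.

Answer: 10.0.0.2

Derivation:
Op 1: tick 5 -> clock=5.
Op 2: tick 3 -> clock=8.
Op 3: tick 4 -> clock=12.
Op 4: tick 7 -> clock=19.
Op 5: insert a.com -> 10.0.0.2 (expiry=19+8=27). clock=19
Op 6: tick 5 -> clock=24.
Op 7: insert a.com -> 10.0.0.4 (expiry=24+1=25). clock=24
Op 8: insert b.com -> 10.0.0.1 (expiry=24+12=36). clock=24
Op 9: insert a.com -> 10.0.0.4 (expiry=24+2=26). clock=24
Op 10: tick 7 -> clock=31. purged={a.com}
Op 11: tick 12 -> clock=43. purged={b.com}
Op 12: insert b.com -> 10.0.0.4 (expiry=43+13=56). clock=43
Op 13: tick 9 -> clock=52.
Op 14: tick 5 -> clock=57. purged={b.com}
Op 15: tick 3 -> clock=60.
Op 16: tick 9 -> clock=69.
Op 17: tick 10 -> clock=79.
Op 18: insert b.com -> 10.0.0.1 (expiry=79+4=83). clock=79
Op 19: insert b.com -> 10.0.0.2 (expiry=79+13=92). clock=79
Op 20: tick 4 -> clock=83.
Op 21: insert a.com -> 10.0.0.2 (expiry=83+7=90). clock=83
Op 22: insert a.com -> 10.0.0.1 (expiry=83+8=91). clock=83
Op 23: insert a.com -> 10.0.0.3 (expiry=83+1=84). clock=83
lookup b.com: present, ip=10.0.0.2 expiry=92 > clock=83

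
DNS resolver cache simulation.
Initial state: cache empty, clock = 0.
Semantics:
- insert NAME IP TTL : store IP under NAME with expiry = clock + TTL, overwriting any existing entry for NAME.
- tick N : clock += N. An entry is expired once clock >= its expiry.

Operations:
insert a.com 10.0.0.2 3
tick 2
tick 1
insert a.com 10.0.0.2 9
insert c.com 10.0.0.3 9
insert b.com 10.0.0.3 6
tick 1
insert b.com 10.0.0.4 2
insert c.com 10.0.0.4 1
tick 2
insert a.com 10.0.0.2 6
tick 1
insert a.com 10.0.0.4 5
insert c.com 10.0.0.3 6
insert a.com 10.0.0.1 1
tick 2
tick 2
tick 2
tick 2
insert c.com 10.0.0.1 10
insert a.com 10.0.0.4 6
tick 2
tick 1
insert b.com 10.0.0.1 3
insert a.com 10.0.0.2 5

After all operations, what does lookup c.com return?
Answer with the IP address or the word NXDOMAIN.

Op 1: insert a.com -> 10.0.0.2 (expiry=0+3=3). clock=0
Op 2: tick 2 -> clock=2.
Op 3: tick 1 -> clock=3. purged={a.com}
Op 4: insert a.com -> 10.0.0.2 (expiry=3+9=12). clock=3
Op 5: insert c.com -> 10.0.0.3 (expiry=3+9=12). clock=3
Op 6: insert b.com -> 10.0.0.3 (expiry=3+6=9). clock=3
Op 7: tick 1 -> clock=4.
Op 8: insert b.com -> 10.0.0.4 (expiry=4+2=6). clock=4
Op 9: insert c.com -> 10.0.0.4 (expiry=4+1=5). clock=4
Op 10: tick 2 -> clock=6. purged={b.com,c.com}
Op 11: insert a.com -> 10.0.0.2 (expiry=6+6=12). clock=6
Op 12: tick 1 -> clock=7.
Op 13: insert a.com -> 10.0.0.4 (expiry=7+5=12). clock=7
Op 14: insert c.com -> 10.0.0.3 (expiry=7+6=13). clock=7
Op 15: insert a.com -> 10.0.0.1 (expiry=7+1=8). clock=7
Op 16: tick 2 -> clock=9. purged={a.com}
Op 17: tick 2 -> clock=11.
Op 18: tick 2 -> clock=13. purged={c.com}
Op 19: tick 2 -> clock=15.
Op 20: insert c.com -> 10.0.0.1 (expiry=15+10=25). clock=15
Op 21: insert a.com -> 10.0.0.4 (expiry=15+6=21). clock=15
Op 22: tick 2 -> clock=17.
Op 23: tick 1 -> clock=18.
Op 24: insert b.com -> 10.0.0.1 (expiry=18+3=21). clock=18
Op 25: insert a.com -> 10.0.0.2 (expiry=18+5=23). clock=18
lookup c.com: present, ip=10.0.0.1 expiry=25 > clock=18

Answer: 10.0.0.1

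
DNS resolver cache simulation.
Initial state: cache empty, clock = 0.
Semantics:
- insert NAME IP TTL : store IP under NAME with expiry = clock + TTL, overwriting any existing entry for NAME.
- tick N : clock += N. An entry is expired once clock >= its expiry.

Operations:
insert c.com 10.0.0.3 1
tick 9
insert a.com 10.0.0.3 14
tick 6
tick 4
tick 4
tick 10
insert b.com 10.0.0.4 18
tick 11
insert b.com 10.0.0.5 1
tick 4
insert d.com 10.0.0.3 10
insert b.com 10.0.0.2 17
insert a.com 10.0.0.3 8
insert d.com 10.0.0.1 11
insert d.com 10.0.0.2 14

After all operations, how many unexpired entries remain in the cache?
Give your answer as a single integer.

Op 1: insert c.com -> 10.0.0.3 (expiry=0+1=1). clock=0
Op 2: tick 9 -> clock=9. purged={c.com}
Op 3: insert a.com -> 10.0.0.3 (expiry=9+14=23). clock=9
Op 4: tick 6 -> clock=15.
Op 5: tick 4 -> clock=19.
Op 6: tick 4 -> clock=23. purged={a.com}
Op 7: tick 10 -> clock=33.
Op 8: insert b.com -> 10.0.0.4 (expiry=33+18=51). clock=33
Op 9: tick 11 -> clock=44.
Op 10: insert b.com -> 10.0.0.5 (expiry=44+1=45). clock=44
Op 11: tick 4 -> clock=48. purged={b.com}
Op 12: insert d.com -> 10.0.0.3 (expiry=48+10=58). clock=48
Op 13: insert b.com -> 10.0.0.2 (expiry=48+17=65). clock=48
Op 14: insert a.com -> 10.0.0.3 (expiry=48+8=56). clock=48
Op 15: insert d.com -> 10.0.0.1 (expiry=48+11=59). clock=48
Op 16: insert d.com -> 10.0.0.2 (expiry=48+14=62). clock=48
Final cache (unexpired): {a.com,b.com,d.com} -> size=3

Answer: 3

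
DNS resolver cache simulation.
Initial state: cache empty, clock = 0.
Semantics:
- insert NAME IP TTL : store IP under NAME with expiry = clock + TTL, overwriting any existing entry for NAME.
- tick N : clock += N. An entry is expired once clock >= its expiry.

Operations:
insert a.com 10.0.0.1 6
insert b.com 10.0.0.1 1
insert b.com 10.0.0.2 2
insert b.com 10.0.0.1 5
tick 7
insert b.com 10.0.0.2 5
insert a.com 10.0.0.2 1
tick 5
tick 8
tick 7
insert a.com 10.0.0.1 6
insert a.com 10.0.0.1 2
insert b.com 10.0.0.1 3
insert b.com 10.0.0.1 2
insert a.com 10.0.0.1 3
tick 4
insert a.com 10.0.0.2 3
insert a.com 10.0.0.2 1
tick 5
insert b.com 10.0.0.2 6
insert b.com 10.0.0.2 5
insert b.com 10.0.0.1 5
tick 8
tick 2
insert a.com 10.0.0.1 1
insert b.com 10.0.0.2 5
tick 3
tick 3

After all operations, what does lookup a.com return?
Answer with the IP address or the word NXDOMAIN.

Op 1: insert a.com -> 10.0.0.1 (expiry=0+6=6). clock=0
Op 2: insert b.com -> 10.0.0.1 (expiry=0+1=1). clock=0
Op 3: insert b.com -> 10.0.0.2 (expiry=0+2=2). clock=0
Op 4: insert b.com -> 10.0.0.1 (expiry=0+5=5). clock=0
Op 5: tick 7 -> clock=7. purged={a.com,b.com}
Op 6: insert b.com -> 10.0.0.2 (expiry=7+5=12). clock=7
Op 7: insert a.com -> 10.0.0.2 (expiry=7+1=8). clock=7
Op 8: tick 5 -> clock=12. purged={a.com,b.com}
Op 9: tick 8 -> clock=20.
Op 10: tick 7 -> clock=27.
Op 11: insert a.com -> 10.0.0.1 (expiry=27+6=33). clock=27
Op 12: insert a.com -> 10.0.0.1 (expiry=27+2=29). clock=27
Op 13: insert b.com -> 10.0.0.1 (expiry=27+3=30). clock=27
Op 14: insert b.com -> 10.0.0.1 (expiry=27+2=29). clock=27
Op 15: insert a.com -> 10.0.0.1 (expiry=27+3=30). clock=27
Op 16: tick 4 -> clock=31. purged={a.com,b.com}
Op 17: insert a.com -> 10.0.0.2 (expiry=31+3=34). clock=31
Op 18: insert a.com -> 10.0.0.2 (expiry=31+1=32). clock=31
Op 19: tick 5 -> clock=36. purged={a.com}
Op 20: insert b.com -> 10.0.0.2 (expiry=36+6=42). clock=36
Op 21: insert b.com -> 10.0.0.2 (expiry=36+5=41). clock=36
Op 22: insert b.com -> 10.0.0.1 (expiry=36+5=41). clock=36
Op 23: tick 8 -> clock=44. purged={b.com}
Op 24: tick 2 -> clock=46.
Op 25: insert a.com -> 10.0.0.1 (expiry=46+1=47). clock=46
Op 26: insert b.com -> 10.0.0.2 (expiry=46+5=51). clock=46
Op 27: tick 3 -> clock=49. purged={a.com}
Op 28: tick 3 -> clock=52. purged={b.com}
lookup a.com: not in cache (expired or never inserted)

Answer: NXDOMAIN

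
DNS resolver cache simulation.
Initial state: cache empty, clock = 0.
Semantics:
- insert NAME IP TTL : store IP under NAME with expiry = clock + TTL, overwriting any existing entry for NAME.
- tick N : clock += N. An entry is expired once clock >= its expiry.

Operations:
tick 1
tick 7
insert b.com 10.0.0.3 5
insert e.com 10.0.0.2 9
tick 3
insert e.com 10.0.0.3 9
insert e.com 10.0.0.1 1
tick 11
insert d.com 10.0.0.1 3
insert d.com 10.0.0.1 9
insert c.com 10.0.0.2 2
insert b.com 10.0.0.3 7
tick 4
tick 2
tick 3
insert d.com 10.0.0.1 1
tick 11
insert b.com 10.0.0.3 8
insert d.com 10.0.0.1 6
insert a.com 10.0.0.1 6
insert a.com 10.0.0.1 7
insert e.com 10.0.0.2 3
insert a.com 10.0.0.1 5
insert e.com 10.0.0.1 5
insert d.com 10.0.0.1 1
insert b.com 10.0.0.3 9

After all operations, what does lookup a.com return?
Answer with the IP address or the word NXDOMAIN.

Answer: 10.0.0.1

Derivation:
Op 1: tick 1 -> clock=1.
Op 2: tick 7 -> clock=8.
Op 3: insert b.com -> 10.0.0.3 (expiry=8+5=13). clock=8
Op 4: insert e.com -> 10.0.0.2 (expiry=8+9=17). clock=8
Op 5: tick 3 -> clock=11.
Op 6: insert e.com -> 10.0.0.3 (expiry=11+9=20). clock=11
Op 7: insert e.com -> 10.0.0.1 (expiry=11+1=12). clock=11
Op 8: tick 11 -> clock=22. purged={b.com,e.com}
Op 9: insert d.com -> 10.0.0.1 (expiry=22+3=25). clock=22
Op 10: insert d.com -> 10.0.0.1 (expiry=22+9=31). clock=22
Op 11: insert c.com -> 10.0.0.2 (expiry=22+2=24). clock=22
Op 12: insert b.com -> 10.0.0.3 (expiry=22+7=29). clock=22
Op 13: tick 4 -> clock=26. purged={c.com}
Op 14: tick 2 -> clock=28.
Op 15: tick 3 -> clock=31. purged={b.com,d.com}
Op 16: insert d.com -> 10.0.0.1 (expiry=31+1=32). clock=31
Op 17: tick 11 -> clock=42. purged={d.com}
Op 18: insert b.com -> 10.0.0.3 (expiry=42+8=50). clock=42
Op 19: insert d.com -> 10.0.0.1 (expiry=42+6=48). clock=42
Op 20: insert a.com -> 10.0.0.1 (expiry=42+6=48). clock=42
Op 21: insert a.com -> 10.0.0.1 (expiry=42+7=49). clock=42
Op 22: insert e.com -> 10.0.0.2 (expiry=42+3=45). clock=42
Op 23: insert a.com -> 10.0.0.1 (expiry=42+5=47). clock=42
Op 24: insert e.com -> 10.0.0.1 (expiry=42+5=47). clock=42
Op 25: insert d.com -> 10.0.0.1 (expiry=42+1=43). clock=42
Op 26: insert b.com -> 10.0.0.3 (expiry=42+9=51). clock=42
lookup a.com: present, ip=10.0.0.1 expiry=47 > clock=42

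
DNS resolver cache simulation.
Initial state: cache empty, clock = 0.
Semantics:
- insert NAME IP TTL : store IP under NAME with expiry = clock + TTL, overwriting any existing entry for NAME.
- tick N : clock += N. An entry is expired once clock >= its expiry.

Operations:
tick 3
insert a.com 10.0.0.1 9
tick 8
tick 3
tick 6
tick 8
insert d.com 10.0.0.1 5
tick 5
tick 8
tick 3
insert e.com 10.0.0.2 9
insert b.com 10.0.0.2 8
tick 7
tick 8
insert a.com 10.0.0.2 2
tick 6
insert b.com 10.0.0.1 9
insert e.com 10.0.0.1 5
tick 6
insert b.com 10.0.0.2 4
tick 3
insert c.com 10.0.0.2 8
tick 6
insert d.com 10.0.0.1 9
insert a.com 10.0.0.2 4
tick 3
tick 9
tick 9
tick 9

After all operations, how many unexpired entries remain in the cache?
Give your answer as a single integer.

Op 1: tick 3 -> clock=3.
Op 2: insert a.com -> 10.0.0.1 (expiry=3+9=12). clock=3
Op 3: tick 8 -> clock=11.
Op 4: tick 3 -> clock=14. purged={a.com}
Op 5: tick 6 -> clock=20.
Op 6: tick 8 -> clock=28.
Op 7: insert d.com -> 10.0.0.1 (expiry=28+5=33). clock=28
Op 8: tick 5 -> clock=33. purged={d.com}
Op 9: tick 8 -> clock=41.
Op 10: tick 3 -> clock=44.
Op 11: insert e.com -> 10.0.0.2 (expiry=44+9=53). clock=44
Op 12: insert b.com -> 10.0.0.2 (expiry=44+8=52). clock=44
Op 13: tick 7 -> clock=51.
Op 14: tick 8 -> clock=59. purged={b.com,e.com}
Op 15: insert a.com -> 10.0.0.2 (expiry=59+2=61). clock=59
Op 16: tick 6 -> clock=65. purged={a.com}
Op 17: insert b.com -> 10.0.0.1 (expiry=65+9=74). clock=65
Op 18: insert e.com -> 10.0.0.1 (expiry=65+5=70). clock=65
Op 19: tick 6 -> clock=71. purged={e.com}
Op 20: insert b.com -> 10.0.0.2 (expiry=71+4=75). clock=71
Op 21: tick 3 -> clock=74.
Op 22: insert c.com -> 10.0.0.2 (expiry=74+8=82). clock=74
Op 23: tick 6 -> clock=80. purged={b.com}
Op 24: insert d.com -> 10.0.0.1 (expiry=80+9=89). clock=80
Op 25: insert a.com -> 10.0.0.2 (expiry=80+4=84). clock=80
Op 26: tick 3 -> clock=83. purged={c.com}
Op 27: tick 9 -> clock=92. purged={a.com,d.com}
Op 28: tick 9 -> clock=101.
Op 29: tick 9 -> clock=110.
Final cache (unexpired): {} -> size=0

Answer: 0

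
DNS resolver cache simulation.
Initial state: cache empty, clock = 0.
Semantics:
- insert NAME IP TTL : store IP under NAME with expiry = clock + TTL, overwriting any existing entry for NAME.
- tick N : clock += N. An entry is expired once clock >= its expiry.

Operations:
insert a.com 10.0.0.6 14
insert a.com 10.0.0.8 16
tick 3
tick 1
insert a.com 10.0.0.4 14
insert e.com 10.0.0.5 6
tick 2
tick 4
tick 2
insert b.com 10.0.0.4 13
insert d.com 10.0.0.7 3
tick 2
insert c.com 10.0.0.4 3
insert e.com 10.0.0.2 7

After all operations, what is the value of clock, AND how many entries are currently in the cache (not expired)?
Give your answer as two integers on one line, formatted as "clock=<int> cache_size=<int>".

Op 1: insert a.com -> 10.0.0.6 (expiry=0+14=14). clock=0
Op 2: insert a.com -> 10.0.0.8 (expiry=0+16=16). clock=0
Op 3: tick 3 -> clock=3.
Op 4: tick 1 -> clock=4.
Op 5: insert a.com -> 10.0.0.4 (expiry=4+14=18). clock=4
Op 6: insert e.com -> 10.0.0.5 (expiry=4+6=10). clock=4
Op 7: tick 2 -> clock=6.
Op 8: tick 4 -> clock=10. purged={e.com}
Op 9: tick 2 -> clock=12.
Op 10: insert b.com -> 10.0.0.4 (expiry=12+13=25). clock=12
Op 11: insert d.com -> 10.0.0.7 (expiry=12+3=15). clock=12
Op 12: tick 2 -> clock=14.
Op 13: insert c.com -> 10.0.0.4 (expiry=14+3=17). clock=14
Op 14: insert e.com -> 10.0.0.2 (expiry=14+7=21). clock=14
Final clock = 14
Final cache (unexpired): {a.com,b.com,c.com,d.com,e.com} -> size=5

Answer: clock=14 cache_size=5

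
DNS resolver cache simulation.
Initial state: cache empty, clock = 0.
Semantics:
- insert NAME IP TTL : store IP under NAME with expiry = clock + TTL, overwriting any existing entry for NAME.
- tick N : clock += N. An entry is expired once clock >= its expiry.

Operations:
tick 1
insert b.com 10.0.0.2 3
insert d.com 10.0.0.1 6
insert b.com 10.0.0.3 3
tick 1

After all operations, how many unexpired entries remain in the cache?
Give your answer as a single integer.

Op 1: tick 1 -> clock=1.
Op 2: insert b.com -> 10.0.0.2 (expiry=1+3=4). clock=1
Op 3: insert d.com -> 10.0.0.1 (expiry=1+6=7). clock=1
Op 4: insert b.com -> 10.0.0.3 (expiry=1+3=4). clock=1
Op 5: tick 1 -> clock=2.
Final cache (unexpired): {b.com,d.com} -> size=2

Answer: 2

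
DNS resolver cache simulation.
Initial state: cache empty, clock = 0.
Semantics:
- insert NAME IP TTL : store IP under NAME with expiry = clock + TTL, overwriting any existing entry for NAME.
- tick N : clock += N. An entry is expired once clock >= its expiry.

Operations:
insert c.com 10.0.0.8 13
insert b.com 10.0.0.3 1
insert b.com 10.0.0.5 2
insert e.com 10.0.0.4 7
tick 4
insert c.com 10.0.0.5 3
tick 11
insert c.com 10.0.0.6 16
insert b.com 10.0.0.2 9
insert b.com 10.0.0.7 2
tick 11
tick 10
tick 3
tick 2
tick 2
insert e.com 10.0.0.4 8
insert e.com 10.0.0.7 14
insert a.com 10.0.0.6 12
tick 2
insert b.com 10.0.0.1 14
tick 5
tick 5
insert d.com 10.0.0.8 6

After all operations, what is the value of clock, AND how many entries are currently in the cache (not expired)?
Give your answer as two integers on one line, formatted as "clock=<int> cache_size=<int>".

Op 1: insert c.com -> 10.0.0.8 (expiry=0+13=13). clock=0
Op 2: insert b.com -> 10.0.0.3 (expiry=0+1=1). clock=0
Op 3: insert b.com -> 10.0.0.5 (expiry=0+2=2). clock=0
Op 4: insert e.com -> 10.0.0.4 (expiry=0+7=7). clock=0
Op 5: tick 4 -> clock=4. purged={b.com}
Op 6: insert c.com -> 10.0.0.5 (expiry=4+3=7). clock=4
Op 7: tick 11 -> clock=15. purged={c.com,e.com}
Op 8: insert c.com -> 10.0.0.6 (expiry=15+16=31). clock=15
Op 9: insert b.com -> 10.0.0.2 (expiry=15+9=24). clock=15
Op 10: insert b.com -> 10.0.0.7 (expiry=15+2=17). clock=15
Op 11: tick 11 -> clock=26. purged={b.com}
Op 12: tick 10 -> clock=36. purged={c.com}
Op 13: tick 3 -> clock=39.
Op 14: tick 2 -> clock=41.
Op 15: tick 2 -> clock=43.
Op 16: insert e.com -> 10.0.0.4 (expiry=43+8=51). clock=43
Op 17: insert e.com -> 10.0.0.7 (expiry=43+14=57). clock=43
Op 18: insert a.com -> 10.0.0.6 (expiry=43+12=55). clock=43
Op 19: tick 2 -> clock=45.
Op 20: insert b.com -> 10.0.0.1 (expiry=45+14=59). clock=45
Op 21: tick 5 -> clock=50.
Op 22: tick 5 -> clock=55. purged={a.com}
Op 23: insert d.com -> 10.0.0.8 (expiry=55+6=61). clock=55
Final clock = 55
Final cache (unexpired): {b.com,d.com,e.com} -> size=3

Answer: clock=55 cache_size=3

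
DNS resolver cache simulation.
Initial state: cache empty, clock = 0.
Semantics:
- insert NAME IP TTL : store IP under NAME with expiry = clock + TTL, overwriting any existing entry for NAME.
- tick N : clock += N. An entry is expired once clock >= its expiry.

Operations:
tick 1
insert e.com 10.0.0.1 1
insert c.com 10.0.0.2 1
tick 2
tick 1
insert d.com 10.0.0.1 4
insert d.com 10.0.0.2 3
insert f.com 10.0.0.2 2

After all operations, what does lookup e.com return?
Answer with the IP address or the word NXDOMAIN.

Answer: NXDOMAIN

Derivation:
Op 1: tick 1 -> clock=1.
Op 2: insert e.com -> 10.0.0.1 (expiry=1+1=2). clock=1
Op 3: insert c.com -> 10.0.0.2 (expiry=1+1=2). clock=1
Op 4: tick 2 -> clock=3. purged={c.com,e.com}
Op 5: tick 1 -> clock=4.
Op 6: insert d.com -> 10.0.0.1 (expiry=4+4=8). clock=4
Op 7: insert d.com -> 10.0.0.2 (expiry=4+3=7). clock=4
Op 8: insert f.com -> 10.0.0.2 (expiry=4+2=6). clock=4
lookup e.com: not in cache (expired or never inserted)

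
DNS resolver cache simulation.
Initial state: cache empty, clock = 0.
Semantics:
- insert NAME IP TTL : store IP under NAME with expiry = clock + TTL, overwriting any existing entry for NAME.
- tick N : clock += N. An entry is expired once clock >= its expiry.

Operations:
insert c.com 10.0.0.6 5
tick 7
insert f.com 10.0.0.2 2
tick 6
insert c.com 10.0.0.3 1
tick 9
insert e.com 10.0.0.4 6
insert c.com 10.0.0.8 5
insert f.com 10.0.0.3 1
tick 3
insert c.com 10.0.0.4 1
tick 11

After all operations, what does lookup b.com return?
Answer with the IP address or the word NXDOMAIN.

Op 1: insert c.com -> 10.0.0.6 (expiry=0+5=5). clock=0
Op 2: tick 7 -> clock=7. purged={c.com}
Op 3: insert f.com -> 10.0.0.2 (expiry=7+2=9). clock=7
Op 4: tick 6 -> clock=13. purged={f.com}
Op 5: insert c.com -> 10.0.0.3 (expiry=13+1=14). clock=13
Op 6: tick 9 -> clock=22. purged={c.com}
Op 7: insert e.com -> 10.0.0.4 (expiry=22+6=28). clock=22
Op 8: insert c.com -> 10.0.0.8 (expiry=22+5=27). clock=22
Op 9: insert f.com -> 10.0.0.3 (expiry=22+1=23). clock=22
Op 10: tick 3 -> clock=25. purged={f.com}
Op 11: insert c.com -> 10.0.0.4 (expiry=25+1=26). clock=25
Op 12: tick 11 -> clock=36. purged={c.com,e.com}
lookup b.com: not in cache (expired or never inserted)

Answer: NXDOMAIN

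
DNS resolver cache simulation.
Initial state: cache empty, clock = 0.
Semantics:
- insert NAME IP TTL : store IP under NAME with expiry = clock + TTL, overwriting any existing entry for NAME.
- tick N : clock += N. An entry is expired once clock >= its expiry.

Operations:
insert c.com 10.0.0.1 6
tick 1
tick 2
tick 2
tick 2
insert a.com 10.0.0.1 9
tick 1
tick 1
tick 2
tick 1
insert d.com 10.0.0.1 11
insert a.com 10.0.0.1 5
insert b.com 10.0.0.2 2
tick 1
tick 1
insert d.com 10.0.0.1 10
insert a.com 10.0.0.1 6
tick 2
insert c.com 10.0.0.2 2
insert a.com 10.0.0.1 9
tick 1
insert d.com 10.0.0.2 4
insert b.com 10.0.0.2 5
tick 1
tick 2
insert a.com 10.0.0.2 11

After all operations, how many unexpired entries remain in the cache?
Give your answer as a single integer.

Op 1: insert c.com -> 10.0.0.1 (expiry=0+6=6). clock=0
Op 2: tick 1 -> clock=1.
Op 3: tick 2 -> clock=3.
Op 4: tick 2 -> clock=5.
Op 5: tick 2 -> clock=7. purged={c.com}
Op 6: insert a.com -> 10.0.0.1 (expiry=7+9=16). clock=7
Op 7: tick 1 -> clock=8.
Op 8: tick 1 -> clock=9.
Op 9: tick 2 -> clock=11.
Op 10: tick 1 -> clock=12.
Op 11: insert d.com -> 10.0.0.1 (expiry=12+11=23). clock=12
Op 12: insert a.com -> 10.0.0.1 (expiry=12+5=17). clock=12
Op 13: insert b.com -> 10.0.0.2 (expiry=12+2=14). clock=12
Op 14: tick 1 -> clock=13.
Op 15: tick 1 -> clock=14. purged={b.com}
Op 16: insert d.com -> 10.0.0.1 (expiry=14+10=24). clock=14
Op 17: insert a.com -> 10.0.0.1 (expiry=14+6=20). clock=14
Op 18: tick 2 -> clock=16.
Op 19: insert c.com -> 10.0.0.2 (expiry=16+2=18). clock=16
Op 20: insert a.com -> 10.0.0.1 (expiry=16+9=25). clock=16
Op 21: tick 1 -> clock=17.
Op 22: insert d.com -> 10.0.0.2 (expiry=17+4=21). clock=17
Op 23: insert b.com -> 10.0.0.2 (expiry=17+5=22). clock=17
Op 24: tick 1 -> clock=18. purged={c.com}
Op 25: tick 2 -> clock=20.
Op 26: insert a.com -> 10.0.0.2 (expiry=20+11=31). clock=20
Final cache (unexpired): {a.com,b.com,d.com} -> size=3

Answer: 3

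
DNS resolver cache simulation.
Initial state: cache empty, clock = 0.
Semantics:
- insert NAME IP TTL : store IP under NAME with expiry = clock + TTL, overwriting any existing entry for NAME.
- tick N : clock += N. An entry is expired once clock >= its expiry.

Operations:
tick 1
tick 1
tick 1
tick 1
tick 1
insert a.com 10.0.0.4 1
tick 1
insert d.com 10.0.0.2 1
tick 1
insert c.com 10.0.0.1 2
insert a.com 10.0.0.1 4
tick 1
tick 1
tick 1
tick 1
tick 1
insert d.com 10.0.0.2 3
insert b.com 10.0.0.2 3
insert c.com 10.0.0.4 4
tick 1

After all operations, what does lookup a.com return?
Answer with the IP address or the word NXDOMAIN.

Answer: NXDOMAIN

Derivation:
Op 1: tick 1 -> clock=1.
Op 2: tick 1 -> clock=2.
Op 3: tick 1 -> clock=3.
Op 4: tick 1 -> clock=4.
Op 5: tick 1 -> clock=5.
Op 6: insert a.com -> 10.0.0.4 (expiry=5+1=6). clock=5
Op 7: tick 1 -> clock=6. purged={a.com}
Op 8: insert d.com -> 10.0.0.2 (expiry=6+1=7). clock=6
Op 9: tick 1 -> clock=7. purged={d.com}
Op 10: insert c.com -> 10.0.0.1 (expiry=7+2=9). clock=7
Op 11: insert a.com -> 10.0.0.1 (expiry=7+4=11). clock=7
Op 12: tick 1 -> clock=8.
Op 13: tick 1 -> clock=9. purged={c.com}
Op 14: tick 1 -> clock=10.
Op 15: tick 1 -> clock=11. purged={a.com}
Op 16: tick 1 -> clock=12.
Op 17: insert d.com -> 10.0.0.2 (expiry=12+3=15). clock=12
Op 18: insert b.com -> 10.0.0.2 (expiry=12+3=15). clock=12
Op 19: insert c.com -> 10.0.0.4 (expiry=12+4=16). clock=12
Op 20: tick 1 -> clock=13.
lookup a.com: not in cache (expired or never inserted)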